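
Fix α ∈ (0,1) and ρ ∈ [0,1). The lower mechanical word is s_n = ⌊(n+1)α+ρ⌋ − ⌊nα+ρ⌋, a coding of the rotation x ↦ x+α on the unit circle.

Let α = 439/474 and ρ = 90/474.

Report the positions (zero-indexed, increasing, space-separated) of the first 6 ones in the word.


0 1 3 4 5 6

n=0: ⌊529/474⌋−⌊90/474⌋ = 1−0 = 1  ← one
n=1: ⌊968/474⌋−⌊529/474⌋ = 2−1 = 1  ← one
n=2: ⌊1407/474⌋−⌊968/474⌋ = 2−2 = 0
n=3: ⌊1846/474⌋−⌊1407/474⌋ = 3−2 = 1  ← one
n=4: ⌊2285/474⌋−⌊1846/474⌋ = 4−3 = 1  ← one
n=5: ⌊2724/474⌋−⌊2285/474⌋ = 5−4 = 1  ← one
n=6: ⌊3163/474⌋−⌊2724/474⌋ = 6−5 = 1  ← one
positions of the first 6 ones: 0 1 3 4 5 6


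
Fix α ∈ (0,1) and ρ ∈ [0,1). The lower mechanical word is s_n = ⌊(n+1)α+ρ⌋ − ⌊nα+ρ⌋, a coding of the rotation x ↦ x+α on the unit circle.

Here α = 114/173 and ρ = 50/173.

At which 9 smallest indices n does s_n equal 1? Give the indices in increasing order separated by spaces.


1 2 4 5 7 8 10 11 13

n=0: ⌊164/173⌋−⌊50/173⌋ = 0−0 = 0
n=1: ⌊278/173⌋−⌊164/173⌋ = 1−0 = 1  ← one
n=2: ⌊392/173⌋−⌊278/173⌋ = 2−1 = 1  ← one
n=3: ⌊506/173⌋−⌊392/173⌋ = 2−2 = 0
n=4: ⌊620/173⌋−⌊506/173⌋ = 3−2 = 1  ← one
n=5: ⌊734/173⌋−⌊620/173⌋ = 4−3 = 1  ← one
n=6: ⌊848/173⌋−⌊734/173⌋ = 4−4 = 0
n=7: ⌊962/173⌋−⌊848/173⌋ = 5−4 = 1  ← one
n=8: ⌊1076/173⌋−⌊962/173⌋ = 6−5 = 1  ← one
n=9: ⌊1190/173⌋−⌊1076/173⌋ = 6−6 = 0
n=10: ⌊1304/173⌋−⌊1190/173⌋ = 7−6 = 1  ← one
n=11: ⌊1418/173⌋−⌊1304/173⌋ = 8−7 = 1  ← one
n=12: ⌊1532/173⌋−⌊1418/173⌋ = 8−8 = 0
n=13: ⌊1646/173⌋−⌊1532/173⌋ = 9−8 = 1  ← one
positions of the first 9 ones: 1 2 4 5 7 8 10 11 13


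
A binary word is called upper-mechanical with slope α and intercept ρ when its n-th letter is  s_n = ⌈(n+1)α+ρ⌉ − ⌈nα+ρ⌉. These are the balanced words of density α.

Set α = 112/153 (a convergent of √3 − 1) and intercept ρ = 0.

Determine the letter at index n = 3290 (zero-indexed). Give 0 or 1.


(n+1)α + ρ = (3291·112) / 153 = 368592/153
nα + ρ     = (3290·112) / 153 = 368480/153
⌈368592/153⌉ = 2410,  ⌈368480/153⌉ = 2409
s_{3290} = 2410 − 2409 = 1

1


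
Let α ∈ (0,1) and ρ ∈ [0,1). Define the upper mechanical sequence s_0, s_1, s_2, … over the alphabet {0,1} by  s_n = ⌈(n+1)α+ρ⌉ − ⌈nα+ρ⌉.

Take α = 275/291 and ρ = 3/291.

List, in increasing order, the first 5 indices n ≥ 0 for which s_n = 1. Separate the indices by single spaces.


n=0: ⌈278/291⌉−⌈3/291⌉ = 1−1 = 0
n=1: ⌈553/291⌉−⌈278/291⌉ = 2−1 = 1  ← one
n=2: ⌈828/291⌉−⌈553/291⌉ = 3−2 = 1  ← one
n=3: ⌈1103/291⌉−⌈828/291⌉ = 4−3 = 1  ← one
n=4: ⌈1378/291⌉−⌈1103/291⌉ = 5−4 = 1  ← one
n=5: ⌈1653/291⌉−⌈1378/291⌉ = 6−5 = 1  ← one
positions of the first 5 ones: 1 2 3 4 5

1 2 3 4 5


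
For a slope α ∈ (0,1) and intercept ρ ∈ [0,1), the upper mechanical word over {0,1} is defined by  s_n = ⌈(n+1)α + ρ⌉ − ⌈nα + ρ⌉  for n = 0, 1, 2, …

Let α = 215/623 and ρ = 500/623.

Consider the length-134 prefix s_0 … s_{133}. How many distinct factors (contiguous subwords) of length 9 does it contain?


10

t_n = ⌈(n·215+500)/623⌉ for n = 0 … 134:
  n=0…9: ⌈500/623⌉=1 ⌈715/623⌉=2 ⌈930/623⌉=2 ⌈1145/623⌉=2 ⌈1360/623⌉=3 ⌈1575/623⌉=3 ⌈1790/623⌉=3 ⌈2005/623⌉=4 ⌈2220/623⌉=4 ⌈2435/623⌉=4
  n=10…19: ⌈2650/623⌉=5 ⌈2865/623⌉=5 ⌈3080/623⌉=5 ⌈3295/623⌉=6 ⌈3510/623⌉=6 ⌈3725/623⌉=6 ⌈3940/623⌉=7 ⌈4155/623⌉=7 ⌈4370/623⌉=8 ⌈4585/623⌉=8
  n=20…29: ⌈4800/623⌉=8 ⌈5015/623⌉=9 ⌈5230/623⌉=9 ⌈5445/623⌉=9 ⌈5660/623⌉=10 ⌈5875/623⌉=10 ⌈6090/623⌉=10 ⌈6305/623⌉=11 ⌈6520/623⌉=11 ⌈6735/623⌉=11
  n=30…39: ⌈6950/623⌉=12 ⌈7165/623⌉=12 ⌈7380/623⌉=12 ⌈7595/623⌉=13 ⌈7810/623⌉=13 ⌈8025/623⌉=13 ⌈8240/623⌉=14 ⌈8455/623⌉=14 ⌈8670/623⌉=14 ⌈8885/623⌉=15
  n=40…49: ⌈9100/623⌉=15 ⌈9315/623⌉=15 ⌈9530/623⌉=16 ⌈9745/623⌉=16 ⌈9960/623⌉=16 ⌈10175/623⌉=17 ⌈10390/623⌉=17 ⌈10605/623⌉=18 ⌈10820/623⌉=18 ⌈11035/623⌉=18
  n=50…59: ⌈11250/623⌉=19 ⌈11465/623⌉=19 ⌈11680/623⌉=19 ⌈11895/623⌉=20 ⌈12110/623⌉=20 ⌈12325/623⌉=20 ⌈12540/623⌉=21 ⌈12755/623⌉=21 ⌈12970/623⌉=21 ⌈13185/623⌉=22
  n=60…69: ⌈13400/623⌉=22 ⌈13615/623⌉=22 ⌈13830/623⌉=23 ⌈14045/623⌉=23 ⌈14260/623⌉=23 ⌈14475/623⌉=24 ⌈14690/623⌉=24 ⌈14905/623⌉=24 ⌈15120/623⌉=25 ⌈15335/623⌉=25
  n=70…79: ⌈15550/623⌉=25 ⌈15765/623⌉=26 ⌈15980/623⌉=26 ⌈16195/623⌉=26 ⌈16410/623⌉=27 ⌈16625/623⌉=27 ⌈16840/623⌉=28 ⌈17055/623⌉=28 ⌈17270/623⌉=28 ⌈17485/623⌉=29
  n=80…89: ⌈17700/623⌉=29 ⌈17915/623⌉=29 ⌈18130/623⌉=30 ⌈18345/623⌉=30 ⌈18560/623⌉=30 ⌈18775/623⌉=31 ⌈18990/623⌉=31 ⌈19205/623⌉=31 ⌈19420/623⌉=32 ⌈19635/623⌉=32
  n=90…99: ⌈19850/623⌉=32 ⌈20065/623⌉=33 ⌈20280/623⌉=33 ⌈20495/623⌉=33 ⌈20710/623⌉=34 ⌈20925/623⌉=34 ⌈21140/623⌉=34 ⌈21355/623⌉=35 ⌈21570/623⌉=35 ⌈21785/623⌉=35
  n=100…109: ⌈22000/623⌉=36 ⌈22215/623⌉=36 ⌈22430/623⌉=37 ⌈22645/623⌉=37 ⌈22860/623⌉=37 ⌈23075/623⌉=38 ⌈23290/623⌉=38 ⌈23505/623⌉=38 ⌈23720/623⌉=39 ⌈23935/623⌉=39
  n=110…119: ⌈24150/623⌉=39 ⌈24365/623⌉=40 ⌈24580/623⌉=40 ⌈24795/623⌉=40 ⌈25010/623⌉=41 ⌈25225/623⌉=41 ⌈25440/623⌉=41 ⌈25655/623⌉=42 ⌈25870/623⌉=42 ⌈26085/623⌉=42
  n=120…129: ⌈26300/623⌉=43 ⌈26515/623⌉=43 ⌈26730/623⌉=43 ⌈26945/623⌉=44 ⌈27160/623⌉=44 ⌈27375/623⌉=44 ⌈27590/623⌉=45 ⌈27805/623⌉=45 ⌈28020/623⌉=45 ⌈28235/623⌉=46
  n=130…134: ⌈28450/623⌉=46 ⌈28665/623⌉=47 ⌈28880/623⌉=47 ⌈29095/623⌉=47 ⌈29310/623⌉=48
s_n = t_(n+1) − t_n for n = 0 … 133 gives
prefix = 10010010010010010100100100100100100100100100101001001001001001001001001001010010010010010010010010010100100100100100100100100100101001
slide a length-9 window over [0..8] … [125..133] (126 windows); first occurrence of each distinct factor:
  [  0..  8] 100100100
  [  1..  9] 001001001
  [  2.. 10] 010010010
  [  9.. 17] 100100101
  [ 10.. 18] 001001010
  [ 11.. 19] 010010100
  [ 12.. 20] 100101001
  [ 13.. 21] 001010010
  [ 14.. 22] 010100100
  [ 15.. 23] 101001001
  (the other 116 windows repeat one of these)
distinct factors: {001001001, 001001010, 001010010, 010010010, 010010100, 010100100, 100100100, 100100101, 100101001, 101001001}
count = 10  (Sturmian bound for length 9 is 10)


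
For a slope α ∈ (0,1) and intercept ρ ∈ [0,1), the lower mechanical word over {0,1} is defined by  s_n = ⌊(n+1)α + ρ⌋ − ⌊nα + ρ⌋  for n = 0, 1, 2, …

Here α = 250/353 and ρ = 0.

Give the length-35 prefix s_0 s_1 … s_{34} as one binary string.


01101101110110111011011011101101110

n=0: ⌊(1·250)/353⌋ − ⌊(0·250)/353⌋ = ⌊250/353⌋ − ⌊0/353⌋ = 0 − 0 = 0
n=1: ⌊(2·250)/353⌋ − ⌊(1·250)/353⌋ = ⌊500/353⌋ − ⌊250/353⌋ = 1 − 0 = 1
n=2: ⌊(3·250)/353⌋ − ⌊(2·250)/353⌋ = ⌊750/353⌋ − ⌊500/353⌋ = 2 − 1 = 1
n=3: ⌊(4·250)/353⌋ − ⌊(3·250)/353⌋ = ⌊1000/353⌋ − ⌊750/353⌋ = 2 − 2 = 0
n=4: ⌊(5·250)/353⌋ − ⌊(4·250)/353⌋ = ⌊1250/353⌋ − ⌊1000/353⌋ = 3 − 2 = 1
n=5: ⌊(6·250)/353⌋ − ⌊(5·250)/353⌋ = ⌊1500/353⌋ − ⌊1250/353⌋ = 4 − 3 = 1
n=6: ⌊(7·250)/353⌋ − ⌊(6·250)/353⌋ = ⌊1750/353⌋ − ⌊1500/353⌋ = 4 − 4 = 0
n=7: ⌊(8·250)/353⌋ − ⌊(7·250)/353⌋ = ⌊2000/353⌋ − ⌊1750/353⌋ = 5 − 4 = 1
n=8: ⌊(9·250)/353⌋ − ⌊(8·250)/353⌋ = ⌊2250/353⌋ − ⌊2000/353⌋ = 6 − 5 = 1
n=9: ⌊(10·250)/353⌋ − ⌊(9·250)/353⌋ = ⌊2500/353⌋ − ⌊2250/353⌋ = 7 − 6 = 1
n=10: ⌊(11·250)/353⌋ − ⌊(10·250)/353⌋ = ⌊2750/353⌋ − ⌊2500/353⌋ = 7 − 7 = 0
n=11: ⌊(12·250)/353⌋ − ⌊(11·250)/353⌋ = ⌊3000/353⌋ − ⌊2750/353⌋ = 8 − 7 = 1
n=12: ⌊(13·250)/353⌋ − ⌊(12·250)/353⌋ = ⌊3250/353⌋ − ⌊3000/353⌋ = 9 − 8 = 1
n=13: ⌊(14·250)/353⌋ − ⌊(13·250)/353⌋ = ⌊3500/353⌋ − ⌊3250/353⌋ = 9 − 9 = 0
n=14: ⌊(15·250)/353⌋ − ⌊(14·250)/353⌋ = ⌊3750/353⌋ − ⌊3500/353⌋ = 10 − 9 = 1
n=15: ⌊(16·250)/353⌋ − ⌊(15·250)/353⌋ = ⌊4000/353⌋ − ⌊3750/353⌋ = 11 − 10 = 1
n=16: ⌊(17·250)/353⌋ − ⌊(16·250)/353⌋ = ⌊4250/353⌋ − ⌊4000/353⌋ = 12 − 11 = 1
n=17: ⌊(18·250)/353⌋ − ⌊(17·250)/353⌋ = ⌊4500/353⌋ − ⌊4250/353⌋ = 12 − 12 = 0
n=18: ⌊(19·250)/353⌋ − ⌊(18·250)/353⌋ = ⌊4750/353⌋ − ⌊4500/353⌋ = 13 − 12 = 1
n=19: ⌊(20·250)/353⌋ − ⌊(19·250)/353⌋ = ⌊5000/353⌋ − ⌊4750/353⌋ = 14 − 13 = 1
n=20: ⌊(21·250)/353⌋ − ⌊(20·250)/353⌋ = ⌊5250/353⌋ − ⌊5000/353⌋ = 14 − 14 = 0
n=21: ⌊(22·250)/353⌋ − ⌊(21·250)/353⌋ = ⌊5500/353⌋ − ⌊5250/353⌋ = 15 − 14 = 1
n=22: ⌊(23·250)/353⌋ − ⌊(22·250)/353⌋ = ⌊5750/353⌋ − ⌊5500/353⌋ = 16 − 15 = 1
n=23: ⌊(24·250)/353⌋ − ⌊(23·250)/353⌋ = ⌊6000/353⌋ − ⌊5750/353⌋ = 16 − 16 = 0
n=24: ⌊(25·250)/353⌋ − ⌊(24·250)/353⌋ = ⌊6250/353⌋ − ⌊6000/353⌋ = 17 − 16 = 1
n=25: ⌊(26·250)/353⌋ − ⌊(25·250)/353⌋ = ⌊6500/353⌋ − ⌊6250/353⌋ = 18 − 17 = 1
n=26: ⌊(27·250)/353⌋ − ⌊(26·250)/353⌋ = ⌊6750/353⌋ − ⌊6500/353⌋ = 19 − 18 = 1
n=27: ⌊(28·250)/353⌋ − ⌊(27·250)/353⌋ = ⌊7000/353⌋ − ⌊6750/353⌋ = 19 − 19 = 0
n=28: ⌊(29·250)/353⌋ − ⌊(28·250)/353⌋ = ⌊7250/353⌋ − ⌊7000/353⌋ = 20 − 19 = 1
n=29: ⌊(30·250)/353⌋ − ⌊(29·250)/353⌋ = ⌊7500/353⌋ − ⌊7250/353⌋ = 21 − 20 = 1
n=30: ⌊(31·250)/353⌋ − ⌊(30·250)/353⌋ = ⌊7750/353⌋ − ⌊7500/353⌋ = 21 − 21 = 0
n=31: ⌊(32·250)/353⌋ − ⌊(31·250)/353⌋ = ⌊8000/353⌋ − ⌊7750/353⌋ = 22 − 21 = 1
n=32: ⌊(33·250)/353⌋ − ⌊(32·250)/353⌋ = ⌊8250/353⌋ − ⌊8000/353⌋ = 23 − 22 = 1
n=33: ⌊(34·250)/353⌋ − ⌊(33·250)/353⌋ = ⌊8500/353⌋ − ⌊8250/353⌋ = 24 − 23 = 1
n=34: ⌊(35·250)/353⌋ − ⌊(34·250)/353⌋ = ⌊8750/353⌋ − ⌊8500/353⌋ = 24 − 24 = 0


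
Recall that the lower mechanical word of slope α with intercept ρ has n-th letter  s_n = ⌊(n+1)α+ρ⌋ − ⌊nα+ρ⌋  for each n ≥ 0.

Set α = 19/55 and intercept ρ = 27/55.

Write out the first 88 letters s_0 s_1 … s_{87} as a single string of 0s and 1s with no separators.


0100100100100101001001001001001001001001010010010010010010010010010010100100100100100100

n=0: ⌊(1·19+27)/55⌋ − ⌊(0·19+27)/55⌋ = ⌊46/55⌋ − ⌊27/55⌋ = 0 − 0 = 0
n=1: ⌊(2·19+27)/55⌋ − ⌊(1·19+27)/55⌋ = ⌊65/55⌋ − ⌊46/55⌋ = 1 − 0 = 1
n=2: ⌊(3·19+27)/55⌋ − ⌊(2·19+27)/55⌋ = ⌊84/55⌋ − ⌊65/55⌋ = 1 − 1 = 0
n=3: ⌊(4·19+27)/55⌋ − ⌊(3·19+27)/55⌋ = ⌊103/55⌋ − ⌊84/55⌋ = 1 − 1 = 0
n=4: ⌊(5·19+27)/55⌋ − ⌊(4·19+27)/55⌋ = ⌊122/55⌋ − ⌊103/55⌋ = 2 − 1 = 1
n=5: ⌊(6·19+27)/55⌋ − ⌊(5·19+27)/55⌋ = ⌊141/55⌋ − ⌊122/55⌋ = 2 − 2 = 0
n=6: ⌊(7·19+27)/55⌋ − ⌊(6·19+27)/55⌋ = ⌊160/55⌋ − ⌊141/55⌋ = 2 − 2 = 0
n=7: ⌊(8·19+27)/55⌋ − ⌊(7·19+27)/55⌋ = ⌊179/55⌋ − ⌊160/55⌋ = 3 − 2 = 1
n=8: ⌊(9·19+27)/55⌋ − ⌊(8·19+27)/55⌋ = ⌊198/55⌋ − ⌊179/55⌋ = 3 − 3 = 0
n=9: ⌊(10·19+27)/55⌋ − ⌊(9·19+27)/55⌋ = ⌊217/55⌋ − ⌊198/55⌋ = 3 − 3 = 0
n=10: ⌊(11·19+27)/55⌋ − ⌊(10·19+27)/55⌋ = ⌊236/55⌋ − ⌊217/55⌋ = 4 − 3 = 1
n=11: ⌊(12·19+27)/55⌋ − ⌊(11·19+27)/55⌋ = ⌊255/55⌋ − ⌊236/55⌋ = 4 − 4 = 0
n=12: ⌊(13·19+27)/55⌋ − ⌊(12·19+27)/55⌋ = ⌊274/55⌋ − ⌊255/55⌋ = 4 − 4 = 0
n=13: ⌊(14·19+27)/55⌋ − ⌊(13·19+27)/55⌋ = ⌊293/55⌋ − ⌊274/55⌋ = 5 − 4 = 1
n=14: ⌊(15·19+27)/55⌋ − ⌊(14·19+27)/55⌋ = ⌊312/55⌋ − ⌊293/55⌋ = 5 − 5 = 0
n=15: ⌊(16·19+27)/55⌋ − ⌊(15·19+27)/55⌋ = ⌊331/55⌋ − ⌊312/55⌋ = 6 − 5 = 1
n=16: ⌊(17·19+27)/55⌋ − ⌊(16·19+27)/55⌋ = ⌊350/55⌋ − ⌊331/55⌋ = 6 − 6 = 0
n=17: ⌊(18·19+27)/55⌋ − ⌊(17·19+27)/55⌋ = ⌊369/55⌋ − ⌊350/55⌋ = 6 − 6 = 0
n=18: ⌊(19·19+27)/55⌋ − ⌊(18·19+27)/55⌋ = ⌊388/55⌋ − ⌊369/55⌋ = 7 − 6 = 1
n=19: ⌊(20·19+27)/55⌋ − ⌊(19·19+27)/55⌋ = ⌊407/55⌋ − ⌊388/55⌋ = 7 − 7 = 0
n=20: ⌊(21·19+27)/55⌋ − ⌊(20·19+27)/55⌋ = ⌊426/55⌋ − ⌊407/55⌋ = 7 − 7 = 0
n=21: ⌊(22·19+27)/55⌋ − ⌊(21·19+27)/55⌋ = ⌊445/55⌋ − ⌊426/55⌋ = 8 − 7 = 1
n=22: ⌊(23·19+27)/55⌋ − ⌊(22·19+27)/55⌋ = ⌊464/55⌋ − ⌊445/55⌋ = 8 − 8 = 0
n=23: ⌊(24·19+27)/55⌋ − ⌊(23·19+27)/55⌋ = ⌊483/55⌋ − ⌊464/55⌋ = 8 − 8 = 0
n=24: ⌊(25·19+27)/55⌋ − ⌊(24·19+27)/55⌋ = ⌊502/55⌋ − ⌊483/55⌋ = 9 − 8 = 1
n=25: ⌊(26·19+27)/55⌋ − ⌊(25·19+27)/55⌋ = ⌊521/55⌋ − ⌊502/55⌋ = 9 − 9 = 0
n=26: ⌊(27·19+27)/55⌋ − ⌊(26·19+27)/55⌋ = ⌊540/55⌋ − ⌊521/55⌋ = 9 − 9 = 0
n=27: ⌊(28·19+27)/55⌋ − ⌊(27·19+27)/55⌋ = ⌊559/55⌋ − ⌊540/55⌋ = 10 − 9 = 1
n=28: ⌊(29·19+27)/55⌋ − ⌊(28·19+27)/55⌋ = ⌊578/55⌋ − ⌊559/55⌋ = 10 − 10 = 0
n=29: ⌊(30·19+27)/55⌋ − ⌊(29·19+27)/55⌋ = ⌊597/55⌋ − ⌊578/55⌋ = 10 − 10 = 0
n=30: ⌊(31·19+27)/55⌋ − ⌊(30·19+27)/55⌋ = ⌊616/55⌋ − ⌊597/55⌋ = 11 − 10 = 1
n=31: ⌊(32·19+27)/55⌋ − ⌊(31·19+27)/55⌋ = ⌊635/55⌋ − ⌊616/55⌋ = 11 − 11 = 0
n=32: ⌊(33·19+27)/55⌋ − ⌊(32·19+27)/55⌋ = ⌊654/55⌋ − ⌊635/55⌋ = 11 − 11 = 0
n=33: ⌊(34·19+27)/55⌋ − ⌊(33·19+27)/55⌋ = ⌊673/55⌋ − ⌊654/55⌋ = 12 − 11 = 1
n=34: ⌊(35·19+27)/55⌋ − ⌊(34·19+27)/55⌋ = ⌊692/55⌋ − ⌊673/55⌋ = 12 − 12 = 0
n=35: ⌊(36·19+27)/55⌋ − ⌊(35·19+27)/55⌋ = ⌊711/55⌋ − ⌊692/55⌋ = 12 − 12 = 0
n=36: ⌊(37·19+27)/55⌋ − ⌊(36·19+27)/55⌋ = ⌊730/55⌋ − ⌊711/55⌋ = 13 − 12 = 1
n=37: ⌊(38·19+27)/55⌋ − ⌊(37·19+27)/55⌋ = ⌊749/55⌋ − ⌊730/55⌋ = 13 − 13 = 0
n=38: ⌊(39·19+27)/55⌋ − ⌊(38·19+27)/55⌋ = ⌊768/55⌋ − ⌊749/55⌋ = 13 − 13 = 0
n=39: ⌊(40·19+27)/55⌋ − ⌊(39·19+27)/55⌋ = ⌊787/55⌋ − ⌊768/55⌋ = 14 − 13 = 1
n=40: ⌊(41·19+27)/55⌋ − ⌊(40·19+27)/55⌋ = ⌊806/55⌋ − ⌊787/55⌋ = 14 − 14 = 0
n=41: ⌊(42·19+27)/55⌋ − ⌊(41·19+27)/55⌋ = ⌊825/55⌋ − ⌊806/55⌋ = 15 − 14 = 1
n=42: ⌊(43·19+27)/55⌋ − ⌊(42·19+27)/55⌋ = ⌊844/55⌋ − ⌊825/55⌋ = 15 − 15 = 0
n=43: ⌊(44·19+27)/55⌋ − ⌊(43·19+27)/55⌋ = ⌊863/55⌋ − ⌊844/55⌋ = 15 − 15 = 0
n=44: ⌊(45·19+27)/55⌋ − ⌊(44·19+27)/55⌋ = ⌊882/55⌋ − ⌊863/55⌋ = 16 − 15 = 1
n=45: ⌊(46·19+27)/55⌋ − ⌊(45·19+27)/55⌋ = ⌊901/55⌋ − ⌊882/55⌋ = 16 − 16 = 0
n=46: ⌊(47·19+27)/55⌋ − ⌊(46·19+27)/55⌋ = ⌊920/55⌋ − ⌊901/55⌋ = 16 − 16 = 0
n=47: ⌊(48·19+27)/55⌋ − ⌊(47·19+27)/55⌋ = ⌊939/55⌋ − ⌊920/55⌋ = 17 − 16 = 1
n=48: ⌊(49·19+27)/55⌋ − ⌊(48·19+27)/55⌋ = ⌊958/55⌋ − ⌊939/55⌋ = 17 − 17 = 0
n=49: ⌊(50·19+27)/55⌋ − ⌊(49·19+27)/55⌋ = ⌊977/55⌋ − ⌊958/55⌋ = 17 − 17 = 0
n=50: ⌊(51·19+27)/55⌋ − ⌊(50·19+27)/55⌋ = ⌊996/55⌋ − ⌊977/55⌋ = 18 − 17 = 1
n=51: ⌊(52·19+27)/55⌋ − ⌊(51·19+27)/55⌋ = ⌊1015/55⌋ − ⌊996/55⌋ = 18 − 18 = 0
n=52: ⌊(53·19+27)/55⌋ − ⌊(52·19+27)/55⌋ = ⌊1034/55⌋ − ⌊1015/55⌋ = 18 − 18 = 0
n=53: ⌊(54·19+27)/55⌋ − ⌊(53·19+27)/55⌋ = ⌊1053/55⌋ − ⌊1034/55⌋ = 19 − 18 = 1
n=54: ⌊(55·19+27)/55⌋ − ⌊(54·19+27)/55⌋ = ⌊1072/55⌋ − ⌊1053/55⌋ = 19 − 19 = 0
n=55: ⌊(56·19+27)/55⌋ − ⌊(55·19+27)/55⌋ = ⌊1091/55⌋ − ⌊1072/55⌋ = 19 − 19 = 0
n=56: ⌊(57·19+27)/55⌋ − ⌊(56·19+27)/55⌋ = ⌊1110/55⌋ − ⌊1091/55⌋ = 20 − 19 = 1
n=57: ⌊(58·19+27)/55⌋ − ⌊(57·19+27)/55⌋ = ⌊1129/55⌋ − ⌊1110/55⌋ = 20 − 20 = 0
n=58: ⌊(59·19+27)/55⌋ − ⌊(58·19+27)/55⌋ = ⌊1148/55⌋ − ⌊1129/55⌋ = 20 − 20 = 0
n=59: ⌊(60·19+27)/55⌋ − ⌊(59·19+27)/55⌋ = ⌊1167/55⌋ − ⌊1148/55⌋ = 21 − 20 = 1
n=60: ⌊(61·19+27)/55⌋ − ⌊(60·19+27)/55⌋ = ⌊1186/55⌋ − ⌊1167/55⌋ = 21 − 21 = 0
n=61: ⌊(62·19+27)/55⌋ − ⌊(61·19+27)/55⌋ = ⌊1205/55⌋ − ⌊1186/55⌋ = 21 − 21 = 0
n=62: ⌊(63·19+27)/55⌋ − ⌊(62·19+27)/55⌋ = ⌊1224/55⌋ − ⌊1205/55⌋ = 22 − 21 = 1
n=63: ⌊(64·19+27)/55⌋ − ⌊(63·19+27)/55⌋ = ⌊1243/55⌋ − ⌊1224/55⌋ = 22 − 22 = 0
n=64: ⌊(65·19+27)/55⌋ − ⌊(64·19+27)/55⌋ = ⌊1262/55⌋ − ⌊1243/55⌋ = 22 − 22 = 0
n=65: ⌊(66·19+27)/55⌋ − ⌊(65·19+27)/55⌋ = ⌊1281/55⌋ − ⌊1262/55⌋ = 23 − 22 = 1
n=66: ⌊(67·19+27)/55⌋ − ⌊(66·19+27)/55⌋ = ⌊1300/55⌋ − ⌊1281/55⌋ = 23 − 23 = 0
n=67: ⌊(68·19+27)/55⌋ − ⌊(67·19+27)/55⌋ = ⌊1319/55⌋ − ⌊1300/55⌋ = 23 − 23 = 0
n=68: ⌊(69·19+27)/55⌋ − ⌊(68·19+27)/55⌋ = ⌊1338/55⌋ − ⌊1319/55⌋ = 24 − 23 = 1
n=69: ⌊(70·19+27)/55⌋ − ⌊(69·19+27)/55⌋ = ⌊1357/55⌋ − ⌊1338/55⌋ = 24 − 24 = 0
n=70: ⌊(71·19+27)/55⌋ − ⌊(70·19+27)/55⌋ = ⌊1376/55⌋ − ⌊1357/55⌋ = 25 − 24 = 1
n=71: ⌊(72·19+27)/55⌋ − ⌊(71·19+27)/55⌋ = ⌊1395/55⌋ − ⌊1376/55⌋ = 25 − 25 = 0
n=72: ⌊(73·19+27)/55⌋ − ⌊(72·19+27)/55⌋ = ⌊1414/55⌋ − ⌊1395/55⌋ = 25 − 25 = 0
n=73: ⌊(74·19+27)/55⌋ − ⌊(73·19+27)/55⌋ = ⌊1433/55⌋ − ⌊1414/55⌋ = 26 − 25 = 1
n=74: ⌊(75·19+27)/55⌋ − ⌊(74·19+27)/55⌋ = ⌊1452/55⌋ − ⌊1433/55⌋ = 26 − 26 = 0
n=75: ⌊(76·19+27)/55⌋ − ⌊(75·19+27)/55⌋ = ⌊1471/55⌋ − ⌊1452/55⌋ = 26 − 26 = 0
n=76: ⌊(77·19+27)/55⌋ − ⌊(76·19+27)/55⌋ = ⌊1490/55⌋ − ⌊1471/55⌋ = 27 − 26 = 1
n=77: ⌊(78·19+27)/55⌋ − ⌊(77·19+27)/55⌋ = ⌊1509/55⌋ − ⌊1490/55⌋ = 27 − 27 = 0
n=78: ⌊(79·19+27)/55⌋ − ⌊(78·19+27)/55⌋ = ⌊1528/55⌋ − ⌊1509/55⌋ = 27 − 27 = 0
n=79: ⌊(80·19+27)/55⌋ − ⌊(79·19+27)/55⌋ = ⌊1547/55⌋ − ⌊1528/55⌋ = 28 − 27 = 1
n=80: ⌊(81·19+27)/55⌋ − ⌊(80·19+27)/55⌋ = ⌊1566/55⌋ − ⌊1547/55⌋ = 28 − 28 = 0
n=81: ⌊(82·19+27)/55⌋ − ⌊(81·19+27)/55⌋ = ⌊1585/55⌋ − ⌊1566/55⌋ = 28 − 28 = 0
n=82: ⌊(83·19+27)/55⌋ − ⌊(82·19+27)/55⌋ = ⌊1604/55⌋ − ⌊1585/55⌋ = 29 − 28 = 1
n=83: ⌊(84·19+27)/55⌋ − ⌊(83·19+27)/55⌋ = ⌊1623/55⌋ − ⌊1604/55⌋ = 29 − 29 = 0
n=84: ⌊(85·19+27)/55⌋ − ⌊(84·19+27)/55⌋ = ⌊1642/55⌋ − ⌊1623/55⌋ = 29 − 29 = 0
n=85: ⌊(86·19+27)/55⌋ − ⌊(85·19+27)/55⌋ = ⌊1661/55⌋ − ⌊1642/55⌋ = 30 − 29 = 1
n=86: ⌊(87·19+27)/55⌋ − ⌊(86·19+27)/55⌋ = ⌊1680/55⌋ − ⌊1661/55⌋ = 30 − 30 = 0
n=87: ⌊(88·19+27)/55⌋ − ⌊(87·19+27)/55⌋ = ⌊1699/55⌋ − ⌊1680/55⌋ = 30 − 30 = 0


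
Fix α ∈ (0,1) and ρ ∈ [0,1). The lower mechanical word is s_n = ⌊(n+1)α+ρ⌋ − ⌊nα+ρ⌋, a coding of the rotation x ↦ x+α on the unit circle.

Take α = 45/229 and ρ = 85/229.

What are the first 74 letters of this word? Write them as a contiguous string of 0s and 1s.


00010000100001000010000100001000010000100001000010000010000100001000010000

n=0: ⌊(1·45+85)/229⌋ − ⌊(0·45+85)/229⌋ = ⌊130/229⌋ − ⌊85/229⌋ = 0 − 0 = 0
n=1: ⌊(2·45+85)/229⌋ − ⌊(1·45+85)/229⌋ = ⌊175/229⌋ − ⌊130/229⌋ = 0 − 0 = 0
n=2: ⌊(3·45+85)/229⌋ − ⌊(2·45+85)/229⌋ = ⌊220/229⌋ − ⌊175/229⌋ = 0 − 0 = 0
n=3: ⌊(4·45+85)/229⌋ − ⌊(3·45+85)/229⌋ = ⌊265/229⌋ − ⌊220/229⌋ = 1 − 0 = 1
n=4: ⌊(5·45+85)/229⌋ − ⌊(4·45+85)/229⌋ = ⌊310/229⌋ − ⌊265/229⌋ = 1 − 1 = 0
n=5: ⌊(6·45+85)/229⌋ − ⌊(5·45+85)/229⌋ = ⌊355/229⌋ − ⌊310/229⌋ = 1 − 1 = 0
n=6: ⌊(7·45+85)/229⌋ − ⌊(6·45+85)/229⌋ = ⌊400/229⌋ − ⌊355/229⌋ = 1 − 1 = 0
n=7: ⌊(8·45+85)/229⌋ − ⌊(7·45+85)/229⌋ = ⌊445/229⌋ − ⌊400/229⌋ = 1 − 1 = 0
n=8: ⌊(9·45+85)/229⌋ − ⌊(8·45+85)/229⌋ = ⌊490/229⌋ − ⌊445/229⌋ = 2 − 1 = 1
n=9: ⌊(10·45+85)/229⌋ − ⌊(9·45+85)/229⌋ = ⌊535/229⌋ − ⌊490/229⌋ = 2 − 2 = 0
n=10: ⌊(11·45+85)/229⌋ − ⌊(10·45+85)/229⌋ = ⌊580/229⌋ − ⌊535/229⌋ = 2 − 2 = 0
n=11: ⌊(12·45+85)/229⌋ − ⌊(11·45+85)/229⌋ = ⌊625/229⌋ − ⌊580/229⌋ = 2 − 2 = 0
n=12: ⌊(13·45+85)/229⌋ − ⌊(12·45+85)/229⌋ = ⌊670/229⌋ − ⌊625/229⌋ = 2 − 2 = 0
n=13: ⌊(14·45+85)/229⌋ − ⌊(13·45+85)/229⌋ = ⌊715/229⌋ − ⌊670/229⌋ = 3 − 2 = 1
n=14: ⌊(15·45+85)/229⌋ − ⌊(14·45+85)/229⌋ = ⌊760/229⌋ − ⌊715/229⌋ = 3 − 3 = 0
n=15: ⌊(16·45+85)/229⌋ − ⌊(15·45+85)/229⌋ = ⌊805/229⌋ − ⌊760/229⌋ = 3 − 3 = 0
n=16: ⌊(17·45+85)/229⌋ − ⌊(16·45+85)/229⌋ = ⌊850/229⌋ − ⌊805/229⌋ = 3 − 3 = 0
n=17: ⌊(18·45+85)/229⌋ − ⌊(17·45+85)/229⌋ = ⌊895/229⌋ − ⌊850/229⌋ = 3 − 3 = 0
n=18: ⌊(19·45+85)/229⌋ − ⌊(18·45+85)/229⌋ = ⌊940/229⌋ − ⌊895/229⌋ = 4 − 3 = 1
n=19: ⌊(20·45+85)/229⌋ − ⌊(19·45+85)/229⌋ = ⌊985/229⌋ − ⌊940/229⌋ = 4 − 4 = 0
n=20: ⌊(21·45+85)/229⌋ − ⌊(20·45+85)/229⌋ = ⌊1030/229⌋ − ⌊985/229⌋ = 4 − 4 = 0
n=21: ⌊(22·45+85)/229⌋ − ⌊(21·45+85)/229⌋ = ⌊1075/229⌋ − ⌊1030/229⌋ = 4 − 4 = 0
n=22: ⌊(23·45+85)/229⌋ − ⌊(22·45+85)/229⌋ = ⌊1120/229⌋ − ⌊1075/229⌋ = 4 − 4 = 0
n=23: ⌊(24·45+85)/229⌋ − ⌊(23·45+85)/229⌋ = ⌊1165/229⌋ − ⌊1120/229⌋ = 5 − 4 = 1
n=24: ⌊(25·45+85)/229⌋ − ⌊(24·45+85)/229⌋ = ⌊1210/229⌋ − ⌊1165/229⌋ = 5 − 5 = 0
n=25: ⌊(26·45+85)/229⌋ − ⌊(25·45+85)/229⌋ = ⌊1255/229⌋ − ⌊1210/229⌋ = 5 − 5 = 0
n=26: ⌊(27·45+85)/229⌋ − ⌊(26·45+85)/229⌋ = ⌊1300/229⌋ − ⌊1255/229⌋ = 5 − 5 = 0
n=27: ⌊(28·45+85)/229⌋ − ⌊(27·45+85)/229⌋ = ⌊1345/229⌋ − ⌊1300/229⌋ = 5 − 5 = 0
n=28: ⌊(29·45+85)/229⌋ − ⌊(28·45+85)/229⌋ = ⌊1390/229⌋ − ⌊1345/229⌋ = 6 − 5 = 1
n=29: ⌊(30·45+85)/229⌋ − ⌊(29·45+85)/229⌋ = ⌊1435/229⌋ − ⌊1390/229⌋ = 6 − 6 = 0
n=30: ⌊(31·45+85)/229⌋ − ⌊(30·45+85)/229⌋ = ⌊1480/229⌋ − ⌊1435/229⌋ = 6 − 6 = 0
n=31: ⌊(32·45+85)/229⌋ − ⌊(31·45+85)/229⌋ = ⌊1525/229⌋ − ⌊1480/229⌋ = 6 − 6 = 0
n=32: ⌊(33·45+85)/229⌋ − ⌊(32·45+85)/229⌋ = ⌊1570/229⌋ − ⌊1525/229⌋ = 6 − 6 = 0
n=33: ⌊(34·45+85)/229⌋ − ⌊(33·45+85)/229⌋ = ⌊1615/229⌋ − ⌊1570/229⌋ = 7 − 6 = 1
n=34: ⌊(35·45+85)/229⌋ − ⌊(34·45+85)/229⌋ = ⌊1660/229⌋ − ⌊1615/229⌋ = 7 − 7 = 0
n=35: ⌊(36·45+85)/229⌋ − ⌊(35·45+85)/229⌋ = ⌊1705/229⌋ − ⌊1660/229⌋ = 7 − 7 = 0
n=36: ⌊(37·45+85)/229⌋ − ⌊(36·45+85)/229⌋ = ⌊1750/229⌋ − ⌊1705/229⌋ = 7 − 7 = 0
n=37: ⌊(38·45+85)/229⌋ − ⌊(37·45+85)/229⌋ = ⌊1795/229⌋ − ⌊1750/229⌋ = 7 − 7 = 0
n=38: ⌊(39·45+85)/229⌋ − ⌊(38·45+85)/229⌋ = ⌊1840/229⌋ − ⌊1795/229⌋ = 8 − 7 = 1
n=39: ⌊(40·45+85)/229⌋ − ⌊(39·45+85)/229⌋ = ⌊1885/229⌋ − ⌊1840/229⌋ = 8 − 8 = 0
n=40: ⌊(41·45+85)/229⌋ − ⌊(40·45+85)/229⌋ = ⌊1930/229⌋ − ⌊1885/229⌋ = 8 − 8 = 0
n=41: ⌊(42·45+85)/229⌋ − ⌊(41·45+85)/229⌋ = ⌊1975/229⌋ − ⌊1930/229⌋ = 8 − 8 = 0
n=42: ⌊(43·45+85)/229⌋ − ⌊(42·45+85)/229⌋ = ⌊2020/229⌋ − ⌊1975/229⌋ = 8 − 8 = 0
n=43: ⌊(44·45+85)/229⌋ − ⌊(43·45+85)/229⌋ = ⌊2065/229⌋ − ⌊2020/229⌋ = 9 − 8 = 1
n=44: ⌊(45·45+85)/229⌋ − ⌊(44·45+85)/229⌋ = ⌊2110/229⌋ − ⌊2065/229⌋ = 9 − 9 = 0
n=45: ⌊(46·45+85)/229⌋ − ⌊(45·45+85)/229⌋ = ⌊2155/229⌋ − ⌊2110/229⌋ = 9 − 9 = 0
n=46: ⌊(47·45+85)/229⌋ − ⌊(46·45+85)/229⌋ = ⌊2200/229⌋ − ⌊2155/229⌋ = 9 − 9 = 0
n=47: ⌊(48·45+85)/229⌋ − ⌊(47·45+85)/229⌋ = ⌊2245/229⌋ − ⌊2200/229⌋ = 9 − 9 = 0
n=48: ⌊(49·45+85)/229⌋ − ⌊(48·45+85)/229⌋ = ⌊2290/229⌋ − ⌊2245/229⌋ = 10 − 9 = 1
n=49: ⌊(50·45+85)/229⌋ − ⌊(49·45+85)/229⌋ = ⌊2335/229⌋ − ⌊2290/229⌋ = 10 − 10 = 0
n=50: ⌊(51·45+85)/229⌋ − ⌊(50·45+85)/229⌋ = ⌊2380/229⌋ − ⌊2335/229⌋ = 10 − 10 = 0
n=51: ⌊(52·45+85)/229⌋ − ⌊(51·45+85)/229⌋ = ⌊2425/229⌋ − ⌊2380/229⌋ = 10 − 10 = 0
n=52: ⌊(53·45+85)/229⌋ − ⌊(52·45+85)/229⌋ = ⌊2470/229⌋ − ⌊2425/229⌋ = 10 − 10 = 0
n=53: ⌊(54·45+85)/229⌋ − ⌊(53·45+85)/229⌋ = ⌊2515/229⌋ − ⌊2470/229⌋ = 10 − 10 = 0
n=54: ⌊(55·45+85)/229⌋ − ⌊(54·45+85)/229⌋ = ⌊2560/229⌋ − ⌊2515/229⌋ = 11 − 10 = 1
n=55: ⌊(56·45+85)/229⌋ − ⌊(55·45+85)/229⌋ = ⌊2605/229⌋ − ⌊2560/229⌋ = 11 − 11 = 0
n=56: ⌊(57·45+85)/229⌋ − ⌊(56·45+85)/229⌋ = ⌊2650/229⌋ − ⌊2605/229⌋ = 11 − 11 = 0
n=57: ⌊(58·45+85)/229⌋ − ⌊(57·45+85)/229⌋ = ⌊2695/229⌋ − ⌊2650/229⌋ = 11 − 11 = 0
n=58: ⌊(59·45+85)/229⌋ − ⌊(58·45+85)/229⌋ = ⌊2740/229⌋ − ⌊2695/229⌋ = 11 − 11 = 0
n=59: ⌊(60·45+85)/229⌋ − ⌊(59·45+85)/229⌋ = ⌊2785/229⌋ − ⌊2740/229⌋ = 12 − 11 = 1
n=60: ⌊(61·45+85)/229⌋ − ⌊(60·45+85)/229⌋ = ⌊2830/229⌋ − ⌊2785/229⌋ = 12 − 12 = 0
n=61: ⌊(62·45+85)/229⌋ − ⌊(61·45+85)/229⌋ = ⌊2875/229⌋ − ⌊2830/229⌋ = 12 − 12 = 0
n=62: ⌊(63·45+85)/229⌋ − ⌊(62·45+85)/229⌋ = ⌊2920/229⌋ − ⌊2875/229⌋ = 12 − 12 = 0
n=63: ⌊(64·45+85)/229⌋ − ⌊(63·45+85)/229⌋ = ⌊2965/229⌋ − ⌊2920/229⌋ = 12 − 12 = 0
n=64: ⌊(65·45+85)/229⌋ − ⌊(64·45+85)/229⌋ = ⌊3010/229⌋ − ⌊2965/229⌋ = 13 − 12 = 1
n=65: ⌊(66·45+85)/229⌋ − ⌊(65·45+85)/229⌋ = ⌊3055/229⌋ − ⌊3010/229⌋ = 13 − 13 = 0
n=66: ⌊(67·45+85)/229⌋ − ⌊(66·45+85)/229⌋ = ⌊3100/229⌋ − ⌊3055/229⌋ = 13 − 13 = 0
n=67: ⌊(68·45+85)/229⌋ − ⌊(67·45+85)/229⌋ = ⌊3145/229⌋ − ⌊3100/229⌋ = 13 − 13 = 0
n=68: ⌊(69·45+85)/229⌋ − ⌊(68·45+85)/229⌋ = ⌊3190/229⌋ − ⌊3145/229⌋ = 13 − 13 = 0
n=69: ⌊(70·45+85)/229⌋ − ⌊(69·45+85)/229⌋ = ⌊3235/229⌋ − ⌊3190/229⌋ = 14 − 13 = 1
n=70: ⌊(71·45+85)/229⌋ − ⌊(70·45+85)/229⌋ = ⌊3280/229⌋ − ⌊3235/229⌋ = 14 − 14 = 0
n=71: ⌊(72·45+85)/229⌋ − ⌊(71·45+85)/229⌋ = ⌊3325/229⌋ − ⌊3280/229⌋ = 14 − 14 = 0
n=72: ⌊(73·45+85)/229⌋ − ⌊(72·45+85)/229⌋ = ⌊3370/229⌋ − ⌊3325/229⌋ = 14 − 14 = 0
n=73: ⌊(74·45+85)/229⌋ − ⌊(73·45+85)/229⌋ = ⌊3415/229⌋ − ⌊3370/229⌋ = 14 − 14 = 0


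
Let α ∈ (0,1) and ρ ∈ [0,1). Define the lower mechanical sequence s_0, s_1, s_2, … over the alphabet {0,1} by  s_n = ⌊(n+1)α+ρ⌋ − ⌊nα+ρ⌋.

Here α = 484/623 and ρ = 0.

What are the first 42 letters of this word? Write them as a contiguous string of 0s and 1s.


n=0: ⌊(1·484)/623⌋ − ⌊(0·484)/623⌋ = ⌊484/623⌋ − ⌊0/623⌋ = 0 − 0 = 0
n=1: ⌊(2·484)/623⌋ − ⌊(1·484)/623⌋ = ⌊968/623⌋ − ⌊484/623⌋ = 1 − 0 = 1
n=2: ⌊(3·484)/623⌋ − ⌊(2·484)/623⌋ = ⌊1452/623⌋ − ⌊968/623⌋ = 2 − 1 = 1
n=3: ⌊(4·484)/623⌋ − ⌊(3·484)/623⌋ = ⌊1936/623⌋ − ⌊1452/623⌋ = 3 − 2 = 1
n=4: ⌊(5·484)/623⌋ − ⌊(4·484)/623⌋ = ⌊2420/623⌋ − ⌊1936/623⌋ = 3 − 3 = 0
n=5: ⌊(6·484)/623⌋ − ⌊(5·484)/623⌋ = ⌊2904/623⌋ − ⌊2420/623⌋ = 4 − 3 = 1
n=6: ⌊(7·484)/623⌋ − ⌊(6·484)/623⌋ = ⌊3388/623⌋ − ⌊2904/623⌋ = 5 − 4 = 1
n=7: ⌊(8·484)/623⌋ − ⌊(7·484)/623⌋ = ⌊3872/623⌋ − ⌊3388/623⌋ = 6 − 5 = 1
n=8: ⌊(9·484)/623⌋ − ⌊(8·484)/623⌋ = ⌊4356/623⌋ − ⌊3872/623⌋ = 6 − 6 = 0
n=9: ⌊(10·484)/623⌋ − ⌊(9·484)/623⌋ = ⌊4840/623⌋ − ⌊4356/623⌋ = 7 − 6 = 1
n=10: ⌊(11·484)/623⌋ − ⌊(10·484)/623⌋ = ⌊5324/623⌋ − ⌊4840/623⌋ = 8 − 7 = 1
n=11: ⌊(12·484)/623⌋ − ⌊(11·484)/623⌋ = ⌊5808/623⌋ − ⌊5324/623⌋ = 9 − 8 = 1
n=12: ⌊(13·484)/623⌋ − ⌊(12·484)/623⌋ = ⌊6292/623⌋ − ⌊5808/623⌋ = 10 − 9 = 1
n=13: ⌊(14·484)/623⌋ − ⌊(13·484)/623⌋ = ⌊6776/623⌋ − ⌊6292/623⌋ = 10 − 10 = 0
n=14: ⌊(15·484)/623⌋ − ⌊(14·484)/623⌋ = ⌊7260/623⌋ − ⌊6776/623⌋ = 11 − 10 = 1
n=15: ⌊(16·484)/623⌋ − ⌊(15·484)/623⌋ = ⌊7744/623⌋ − ⌊7260/623⌋ = 12 − 11 = 1
n=16: ⌊(17·484)/623⌋ − ⌊(16·484)/623⌋ = ⌊8228/623⌋ − ⌊7744/623⌋ = 13 − 12 = 1
n=17: ⌊(18·484)/623⌋ − ⌊(17·484)/623⌋ = ⌊8712/623⌋ − ⌊8228/623⌋ = 13 − 13 = 0
n=18: ⌊(19·484)/623⌋ − ⌊(18·484)/623⌋ = ⌊9196/623⌋ − ⌊8712/623⌋ = 14 − 13 = 1
n=19: ⌊(20·484)/623⌋ − ⌊(19·484)/623⌋ = ⌊9680/623⌋ − ⌊9196/623⌋ = 15 − 14 = 1
n=20: ⌊(21·484)/623⌋ − ⌊(20·484)/623⌋ = ⌊10164/623⌋ − ⌊9680/623⌋ = 16 − 15 = 1
n=21: ⌊(22·484)/623⌋ − ⌊(21·484)/623⌋ = ⌊10648/623⌋ − ⌊10164/623⌋ = 17 − 16 = 1
n=22: ⌊(23·484)/623⌋ − ⌊(22·484)/623⌋ = ⌊11132/623⌋ − ⌊10648/623⌋ = 17 − 17 = 0
n=23: ⌊(24·484)/623⌋ − ⌊(23·484)/623⌋ = ⌊11616/623⌋ − ⌊11132/623⌋ = 18 − 17 = 1
n=24: ⌊(25·484)/623⌋ − ⌊(24·484)/623⌋ = ⌊12100/623⌋ − ⌊11616/623⌋ = 19 − 18 = 1
n=25: ⌊(26·484)/623⌋ − ⌊(25·484)/623⌋ = ⌊12584/623⌋ − ⌊12100/623⌋ = 20 − 19 = 1
n=26: ⌊(27·484)/623⌋ − ⌊(26·484)/623⌋ = ⌊13068/623⌋ − ⌊12584/623⌋ = 20 − 20 = 0
n=27: ⌊(28·484)/623⌋ − ⌊(27·484)/623⌋ = ⌊13552/623⌋ − ⌊13068/623⌋ = 21 − 20 = 1
n=28: ⌊(29·484)/623⌋ − ⌊(28·484)/623⌋ = ⌊14036/623⌋ − ⌊13552/623⌋ = 22 − 21 = 1
n=29: ⌊(30·484)/623⌋ − ⌊(29·484)/623⌋ = ⌊14520/623⌋ − ⌊14036/623⌋ = 23 − 22 = 1
n=30: ⌊(31·484)/623⌋ − ⌊(30·484)/623⌋ = ⌊15004/623⌋ − ⌊14520/623⌋ = 24 − 23 = 1
n=31: ⌊(32·484)/623⌋ − ⌊(31·484)/623⌋ = ⌊15488/623⌋ − ⌊15004/623⌋ = 24 − 24 = 0
n=32: ⌊(33·484)/623⌋ − ⌊(32·484)/623⌋ = ⌊15972/623⌋ − ⌊15488/623⌋ = 25 − 24 = 1
n=33: ⌊(34·484)/623⌋ − ⌊(33·484)/623⌋ = ⌊16456/623⌋ − ⌊15972/623⌋ = 26 − 25 = 1
n=34: ⌊(35·484)/623⌋ − ⌊(34·484)/623⌋ = ⌊16940/623⌋ − ⌊16456/623⌋ = 27 − 26 = 1
n=35: ⌊(36·484)/623⌋ − ⌊(35·484)/623⌋ = ⌊17424/623⌋ − ⌊16940/623⌋ = 27 − 27 = 0
n=36: ⌊(37·484)/623⌋ − ⌊(36·484)/623⌋ = ⌊17908/623⌋ − ⌊17424/623⌋ = 28 − 27 = 1
n=37: ⌊(38·484)/623⌋ − ⌊(37·484)/623⌋ = ⌊18392/623⌋ − ⌊17908/623⌋ = 29 − 28 = 1
n=38: ⌊(39·484)/623⌋ − ⌊(38·484)/623⌋ = ⌊18876/623⌋ − ⌊18392/623⌋ = 30 − 29 = 1
n=39: ⌊(40·484)/623⌋ − ⌊(39·484)/623⌋ = ⌊19360/623⌋ − ⌊18876/623⌋ = 31 − 30 = 1
n=40: ⌊(41·484)/623⌋ − ⌊(40·484)/623⌋ = ⌊19844/623⌋ − ⌊19360/623⌋ = 31 − 31 = 0
n=41: ⌊(42·484)/623⌋ − ⌊(41·484)/623⌋ = ⌊20328/623⌋ − ⌊19844/623⌋ = 32 − 31 = 1

011101110111101110111101110111101110111101


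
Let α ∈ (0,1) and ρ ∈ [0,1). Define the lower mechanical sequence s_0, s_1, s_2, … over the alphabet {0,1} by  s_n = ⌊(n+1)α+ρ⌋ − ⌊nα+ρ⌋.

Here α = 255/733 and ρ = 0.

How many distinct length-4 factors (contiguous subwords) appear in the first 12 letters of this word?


t_n = ⌊(n·255)/733⌋ for n = 0 … 12:
  n=0…9: ⌊0/733⌋=0 ⌊255/733⌋=0 ⌊510/733⌋=0 ⌊765/733⌋=1 ⌊1020/733⌋=1 ⌊1275/733⌋=1 ⌊1530/733⌋=2 ⌊1785/733⌋=2 ⌊2040/733⌋=2 ⌊2295/733⌋=3
  n=10…12: ⌊2550/733⌋=3 ⌊2805/733⌋=3 ⌊3060/733⌋=4
s_n = t_(n+1) − t_n for n = 0 … 11 gives
prefix = 001001001001
slide a length-4 window over [0..3] … [8..11] (9 windows); first occurrence of each distinct factor:
  [  0..  3] 0010
  [  1..  4] 0100
  [  2..  5] 1001
  (the other 6 windows repeat one of these)
distinct factors: {0010, 0100, 1001}
count = 3  (Sturmian bound for length 4 is 5)

3


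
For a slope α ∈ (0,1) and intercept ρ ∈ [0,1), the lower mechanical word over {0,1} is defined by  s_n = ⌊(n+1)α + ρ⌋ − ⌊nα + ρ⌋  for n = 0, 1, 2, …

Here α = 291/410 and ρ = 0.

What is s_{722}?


1

(n+1)α + ρ = (723·291) / 410 = 210393/410
nα + ρ     = (722·291) / 410 = 210102/410
⌊210393/410⌋ = 513,  ⌊210102/410⌋ = 512
s_{722} = 513 − 512 = 1


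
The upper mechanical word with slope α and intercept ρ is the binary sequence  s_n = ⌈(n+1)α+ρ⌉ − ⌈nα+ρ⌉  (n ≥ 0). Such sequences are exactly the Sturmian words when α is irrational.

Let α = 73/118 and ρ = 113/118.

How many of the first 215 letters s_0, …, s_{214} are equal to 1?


#1s = Σ_{n=0}^{214} s_n = Σ_{n=0}^{214} (⌈(n+1)α+ρ⌉ − ⌈nα+ρ⌉)
the sum telescopes: every ⌈nα+ρ⌉ with 0 < n < 215 appears once with + and once with −, leaving ⌈215α+ρ⌉ − ⌈0·α+ρ⌉
215α + ρ = (215·73 + 113) / 118 = 15808/118
ρ = 113/118
⌈15808/118⌉ = 134,  ⌈113/118⌉ = 1
#1s = 134 − 1 = 133

133


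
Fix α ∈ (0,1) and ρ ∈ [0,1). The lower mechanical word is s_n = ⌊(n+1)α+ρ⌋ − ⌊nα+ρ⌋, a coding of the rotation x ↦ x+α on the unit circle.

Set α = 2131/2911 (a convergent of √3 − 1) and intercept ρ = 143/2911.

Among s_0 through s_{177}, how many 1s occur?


#1s = Σ_{n=0}^{177} s_n = Σ_{n=0}^{177} (⌊(n+1)α+ρ⌋ − ⌊nα+ρ⌋)
the sum telescopes: every ⌊nα+ρ⌋ with 0 < n < 178 appears once with + and once with −, leaving ⌊178α+ρ⌋ − ⌊0·α+ρ⌋
178α + ρ = (178·2131 + 143) / 2911 = 379461/2911
ρ = 143/2911
⌊379461/2911⌋ = 130,  ⌊143/2911⌋ = 0
#1s = 130 − 0 = 130

130


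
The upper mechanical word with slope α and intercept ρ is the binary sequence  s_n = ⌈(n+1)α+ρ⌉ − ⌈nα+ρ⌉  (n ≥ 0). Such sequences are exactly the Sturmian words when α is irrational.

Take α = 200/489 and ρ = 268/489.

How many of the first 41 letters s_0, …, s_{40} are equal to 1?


17

#1s = Σ_{n=0}^{40} s_n = Σ_{n=0}^{40} (⌈(n+1)α+ρ⌉ − ⌈nα+ρ⌉)
the sum telescopes: every ⌈nα+ρ⌉ with 0 < n < 41 appears once with + and once with −, leaving ⌈41α+ρ⌉ − ⌈0·α+ρ⌉
41α + ρ = (41·200 + 268) / 489 = 8468/489
ρ = 268/489
⌈8468/489⌉ = 18,  ⌈268/489⌉ = 1
#1s = 18 − 1 = 17


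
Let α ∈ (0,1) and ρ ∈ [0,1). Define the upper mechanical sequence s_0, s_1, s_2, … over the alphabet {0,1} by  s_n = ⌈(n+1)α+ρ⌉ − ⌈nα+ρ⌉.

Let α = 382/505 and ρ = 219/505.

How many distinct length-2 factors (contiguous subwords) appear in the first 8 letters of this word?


3

t_n = ⌈(n·382+219)/505⌉ for n = 0 … 8:
  n=0…8: ⌈219/505⌉=1 ⌈601/505⌉=2 ⌈983/505⌉=2 ⌈1365/505⌉=3 ⌈1747/505⌉=4 ⌈2129/505⌉=5 ⌈2511/505⌉=5 ⌈2893/505⌉=6 ⌈3275/505⌉=7
s_n = t_(n+1) − t_n for n = 0 … 7 gives
prefix = 10111011
slide a length-2 window over [0..1] … [6..7] (7 windows); first occurrence of each distinct factor:
  [  0..  1] 10
  [  1..  2] 01
  [  2..  3] 11
  (the other 4 windows repeat one of these)
distinct factors: {01, 10, 11}
count = 3  (Sturmian bound for length 2 is 3)


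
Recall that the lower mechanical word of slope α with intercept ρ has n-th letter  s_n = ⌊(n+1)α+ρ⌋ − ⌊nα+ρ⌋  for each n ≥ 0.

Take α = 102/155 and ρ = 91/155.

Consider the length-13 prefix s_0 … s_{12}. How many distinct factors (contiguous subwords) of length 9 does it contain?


3

t_n = ⌊(n·102+91)/155⌋ for n = 0 … 13:
  n=0…9: ⌊91/155⌋=0 ⌊193/155⌋=1 ⌊295/155⌋=1 ⌊397/155⌋=2 ⌊499/155⌋=3 ⌊601/155⌋=3 ⌊703/155⌋=4 ⌊805/155⌋=5 ⌊907/155⌋=5 ⌊1009/155⌋=6
  n=10…13: ⌊1111/155⌋=7 ⌊1213/155⌋=7 ⌊1315/155⌋=8 ⌊1417/155⌋=9
s_n = t_(n+1) − t_n for n = 0 … 12 gives
prefix = 1011011011011
slide a length-9 window over [0..8] … [4..12] (5 windows); first occurrence of each distinct factor:
  [  0..  8] 101101101
  [  1..  9] 011011011
  [  2.. 10] 110110110
  (the other 2 windows repeat one of these)
distinct factors: {011011011, 101101101, 110110110}
count = 3  (Sturmian bound for length 9 is 10)


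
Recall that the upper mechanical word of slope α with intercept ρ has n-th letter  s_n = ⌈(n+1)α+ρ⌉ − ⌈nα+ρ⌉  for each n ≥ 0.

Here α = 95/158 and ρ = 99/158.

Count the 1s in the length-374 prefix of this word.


225

#1s = Σ_{n=0}^{373} s_n = Σ_{n=0}^{373} (⌈(n+1)α+ρ⌉ − ⌈nα+ρ⌉)
the sum telescopes: every ⌈nα+ρ⌉ with 0 < n < 374 appears once with + and once with −, leaving ⌈374α+ρ⌉ − ⌈0·α+ρ⌉
374α + ρ = (374·95 + 99) / 158 = 35629/158
ρ = 99/158
⌈35629/158⌉ = 226,  ⌈99/158⌉ = 1
#1s = 226 − 1 = 225


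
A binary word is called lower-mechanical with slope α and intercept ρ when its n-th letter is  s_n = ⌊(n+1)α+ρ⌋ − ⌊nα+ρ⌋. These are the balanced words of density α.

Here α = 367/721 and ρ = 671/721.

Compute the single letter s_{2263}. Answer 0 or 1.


(n+1)α + ρ = (2264·367 + 671) / 721 = 831559/721
nα + ρ     = (2263·367 + 671) / 721 = 831192/721
⌊831559/721⌋ = 1153,  ⌊831192/721⌋ = 1152
s_{2263} = 1153 − 1152 = 1

1


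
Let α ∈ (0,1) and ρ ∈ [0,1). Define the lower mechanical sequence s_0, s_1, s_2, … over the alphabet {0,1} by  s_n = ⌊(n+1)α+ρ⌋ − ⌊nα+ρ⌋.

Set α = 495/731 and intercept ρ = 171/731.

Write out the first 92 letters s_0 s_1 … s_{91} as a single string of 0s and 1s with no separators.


n=0: ⌊(1·495+171)/731⌋ − ⌊(0·495+171)/731⌋ = ⌊666/731⌋ − ⌊171/731⌋ = 0 − 0 = 0
n=1: ⌊(2·495+171)/731⌋ − ⌊(1·495+171)/731⌋ = ⌊1161/731⌋ − ⌊666/731⌋ = 1 − 0 = 1
n=2: ⌊(3·495+171)/731⌋ − ⌊(2·495+171)/731⌋ = ⌊1656/731⌋ − ⌊1161/731⌋ = 2 − 1 = 1
n=3: ⌊(4·495+171)/731⌋ − ⌊(3·495+171)/731⌋ = ⌊2151/731⌋ − ⌊1656/731⌋ = 2 − 2 = 0
n=4: ⌊(5·495+171)/731⌋ − ⌊(4·495+171)/731⌋ = ⌊2646/731⌋ − ⌊2151/731⌋ = 3 − 2 = 1
n=5: ⌊(6·495+171)/731⌋ − ⌊(5·495+171)/731⌋ = ⌊3141/731⌋ − ⌊2646/731⌋ = 4 − 3 = 1
n=6: ⌊(7·495+171)/731⌋ − ⌊(6·495+171)/731⌋ = ⌊3636/731⌋ − ⌊3141/731⌋ = 4 − 4 = 0
n=7: ⌊(8·495+171)/731⌋ − ⌊(7·495+171)/731⌋ = ⌊4131/731⌋ − ⌊3636/731⌋ = 5 − 4 = 1
n=8: ⌊(9·495+171)/731⌋ − ⌊(8·495+171)/731⌋ = ⌊4626/731⌋ − ⌊4131/731⌋ = 6 − 5 = 1
n=9: ⌊(10·495+171)/731⌋ − ⌊(9·495+171)/731⌋ = ⌊5121/731⌋ − ⌊4626/731⌋ = 7 − 6 = 1
n=10: ⌊(11·495+171)/731⌋ − ⌊(10·495+171)/731⌋ = ⌊5616/731⌋ − ⌊5121/731⌋ = 7 − 7 = 0
n=11: ⌊(12·495+171)/731⌋ − ⌊(11·495+171)/731⌋ = ⌊6111/731⌋ − ⌊5616/731⌋ = 8 − 7 = 1
n=12: ⌊(13·495+171)/731⌋ − ⌊(12·495+171)/731⌋ = ⌊6606/731⌋ − ⌊6111/731⌋ = 9 − 8 = 1
n=13: ⌊(14·495+171)/731⌋ − ⌊(13·495+171)/731⌋ = ⌊7101/731⌋ − ⌊6606/731⌋ = 9 − 9 = 0
n=14: ⌊(15·495+171)/731⌋ − ⌊(14·495+171)/731⌋ = ⌊7596/731⌋ − ⌊7101/731⌋ = 10 − 9 = 1
n=15: ⌊(16·495+171)/731⌋ − ⌊(15·495+171)/731⌋ = ⌊8091/731⌋ − ⌊7596/731⌋ = 11 − 10 = 1
n=16: ⌊(17·495+171)/731⌋ − ⌊(16·495+171)/731⌋ = ⌊8586/731⌋ − ⌊8091/731⌋ = 11 − 11 = 0
n=17: ⌊(18·495+171)/731⌋ − ⌊(17·495+171)/731⌋ = ⌊9081/731⌋ − ⌊8586/731⌋ = 12 − 11 = 1
n=18: ⌊(19·495+171)/731⌋ − ⌊(18·495+171)/731⌋ = ⌊9576/731⌋ − ⌊9081/731⌋ = 13 − 12 = 1
n=19: ⌊(20·495+171)/731⌋ − ⌊(19·495+171)/731⌋ = ⌊10071/731⌋ − ⌊9576/731⌋ = 13 − 13 = 0
n=20: ⌊(21·495+171)/731⌋ − ⌊(20·495+171)/731⌋ = ⌊10566/731⌋ − ⌊10071/731⌋ = 14 − 13 = 1
n=21: ⌊(22·495+171)/731⌋ − ⌊(21·495+171)/731⌋ = ⌊11061/731⌋ − ⌊10566/731⌋ = 15 − 14 = 1
n=22: ⌊(23·495+171)/731⌋ − ⌊(22·495+171)/731⌋ = ⌊11556/731⌋ − ⌊11061/731⌋ = 15 − 15 = 0
n=23: ⌊(24·495+171)/731⌋ − ⌊(23·495+171)/731⌋ = ⌊12051/731⌋ − ⌊11556/731⌋ = 16 − 15 = 1
n=24: ⌊(25·495+171)/731⌋ − ⌊(24·495+171)/731⌋ = ⌊12546/731⌋ − ⌊12051/731⌋ = 17 − 16 = 1
n=25: ⌊(26·495+171)/731⌋ − ⌊(25·495+171)/731⌋ = ⌊13041/731⌋ − ⌊12546/731⌋ = 17 − 17 = 0
n=26: ⌊(27·495+171)/731⌋ − ⌊(26·495+171)/731⌋ = ⌊13536/731⌋ − ⌊13041/731⌋ = 18 − 17 = 1
n=27: ⌊(28·495+171)/731⌋ − ⌊(27·495+171)/731⌋ = ⌊14031/731⌋ − ⌊13536/731⌋ = 19 − 18 = 1
n=28: ⌊(29·495+171)/731⌋ − ⌊(28·495+171)/731⌋ = ⌊14526/731⌋ − ⌊14031/731⌋ = 19 − 19 = 0
n=29: ⌊(30·495+171)/731⌋ − ⌊(29·495+171)/731⌋ = ⌊15021/731⌋ − ⌊14526/731⌋ = 20 − 19 = 1
n=30: ⌊(31·495+171)/731⌋ − ⌊(30·495+171)/731⌋ = ⌊15516/731⌋ − ⌊15021/731⌋ = 21 − 20 = 1
n=31: ⌊(32·495+171)/731⌋ − ⌊(31·495+171)/731⌋ = ⌊16011/731⌋ − ⌊15516/731⌋ = 21 − 21 = 0
n=32: ⌊(33·495+171)/731⌋ − ⌊(32·495+171)/731⌋ = ⌊16506/731⌋ − ⌊16011/731⌋ = 22 − 21 = 1
n=33: ⌊(34·495+171)/731⌋ − ⌊(33·495+171)/731⌋ = ⌊17001/731⌋ − ⌊16506/731⌋ = 23 − 22 = 1
n=34: ⌊(35·495+171)/731⌋ − ⌊(34·495+171)/731⌋ = ⌊17496/731⌋ − ⌊17001/731⌋ = 23 − 23 = 0
n=35: ⌊(36·495+171)/731⌋ − ⌊(35·495+171)/731⌋ = ⌊17991/731⌋ − ⌊17496/731⌋ = 24 − 23 = 1
n=36: ⌊(37·495+171)/731⌋ − ⌊(36·495+171)/731⌋ = ⌊18486/731⌋ − ⌊17991/731⌋ = 25 − 24 = 1
n=37: ⌊(38·495+171)/731⌋ − ⌊(37·495+171)/731⌋ = ⌊18981/731⌋ − ⌊18486/731⌋ = 25 − 25 = 0
n=38: ⌊(39·495+171)/731⌋ − ⌊(38·495+171)/731⌋ = ⌊19476/731⌋ − ⌊18981/731⌋ = 26 − 25 = 1
n=39: ⌊(40·495+171)/731⌋ − ⌊(39·495+171)/731⌋ = ⌊19971/731⌋ − ⌊19476/731⌋ = 27 − 26 = 1
n=40: ⌊(41·495+171)/731⌋ − ⌊(40·495+171)/731⌋ = ⌊20466/731⌋ − ⌊19971/731⌋ = 27 − 27 = 0
n=41: ⌊(42·495+171)/731⌋ − ⌊(41·495+171)/731⌋ = ⌊20961/731⌋ − ⌊20466/731⌋ = 28 − 27 = 1
n=42: ⌊(43·495+171)/731⌋ − ⌊(42·495+171)/731⌋ = ⌊21456/731⌋ − ⌊20961/731⌋ = 29 − 28 = 1
n=43: ⌊(44·495+171)/731⌋ − ⌊(43·495+171)/731⌋ = ⌊21951/731⌋ − ⌊21456/731⌋ = 30 − 29 = 1
n=44: ⌊(45·495+171)/731⌋ − ⌊(44·495+171)/731⌋ = ⌊22446/731⌋ − ⌊21951/731⌋ = 30 − 30 = 0
n=45: ⌊(46·495+171)/731⌋ − ⌊(45·495+171)/731⌋ = ⌊22941/731⌋ − ⌊22446/731⌋ = 31 − 30 = 1
n=46: ⌊(47·495+171)/731⌋ − ⌊(46·495+171)/731⌋ = ⌊23436/731⌋ − ⌊22941/731⌋ = 32 − 31 = 1
n=47: ⌊(48·495+171)/731⌋ − ⌊(47·495+171)/731⌋ = ⌊23931/731⌋ − ⌊23436/731⌋ = 32 − 32 = 0
n=48: ⌊(49·495+171)/731⌋ − ⌊(48·495+171)/731⌋ = ⌊24426/731⌋ − ⌊23931/731⌋ = 33 − 32 = 1
n=49: ⌊(50·495+171)/731⌋ − ⌊(49·495+171)/731⌋ = ⌊24921/731⌋ − ⌊24426/731⌋ = 34 − 33 = 1
n=50: ⌊(51·495+171)/731⌋ − ⌊(50·495+171)/731⌋ = ⌊25416/731⌋ − ⌊24921/731⌋ = 34 − 34 = 0
n=51: ⌊(52·495+171)/731⌋ − ⌊(51·495+171)/731⌋ = ⌊25911/731⌋ − ⌊25416/731⌋ = 35 − 34 = 1
n=52: ⌊(53·495+171)/731⌋ − ⌊(52·495+171)/731⌋ = ⌊26406/731⌋ − ⌊25911/731⌋ = 36 − 35 = 1
n=53: ⌊(54·495+171)/731⌋ − ⌊(53·495+171)/731⌋ = ⌊26901/731⌋ − ⌊26406/731⌋ = 36 − 36 = 0
n=54: ⌊(55·495+171)/731⌋ − ⌊(54·495+171)/731⌋ = ⌊27396/731⌋ − ⌊26901/731⌋ = 37 − 36 = 1
n=55: ⌊(56·495+171)/731⌋ − ⌊(55·495+171)/731⌋ = ⌊27891/731⌋ − ⌊27396/731⌋ = 38 − 37 = 1
n=56: ⌊(57·495+171)/731⌋ − ⌊(56·495+171)/731⌋ = ⌊28386/731⌋ − ⌊27891/731⌋ = 38 − 38 = 0
n=57: ⌊(58·495+171)/731⌋ − ⌊(57·495+171)/731⌋ = ⌊28881/731⌋ − ⌊28386/731⌋ = 39 − 38 = 1
n=58: ⌊(59·495+171)/731⌋ − ⌊(58·495+171)/731⌋ = ⌊29376/731⌋ − ⌊28881/731⌋ = 40 − 39 = 1
n=59: ⌊(60·495+171)/731⌋ − ⌊(59·495+171)/731⌋ = ⌊29871/731⌋ − ⌊29376/731⌋ = 40 − 40 = 0
n=60: ⌊(61·495+171)/731⌋ − ⌊(60·495+171)/731⌋ = ⌊30366/731⌋ − ⌊29871/731⌋ = 41 − 40 = 1
n=61: ⌊(62·495+171)/731⌋ − ⌊(61·495+171)/731⌋ = ⌊30861/731⌋ − ⌊30366/731⌋ = 42 − 41 = 1
n=62: ⌊(63·495+171)/731⌋ − ⌊(62·495+171)/731⌋ = ⌊31356/731⌋ − ⌊30861/731⌋ = 42 − 42 = 0
n=63: ⌊(64·495+171)/731⌋ − ⌊(63·495+171)/731⌋ = ⌊31851/731⌋ − ⌊31356/731⌋ = 43 − 42 = 1
n=64: ⌊(65·495+171)/731⌋ − ⌊(64·495+171)/731⌋ = ⌊32346/731⌋ − ⌊31851/731⌋ = 44 − 43 = 1
n=65: ⌊(66·495+171)/731⌋ − ⌊(65·495+171)/731⌋ = ⌊32841/731⌋ − ⌊32346/731⌋ = 44 − 44 = 0
n=66: ⌊(67·495+171)/731⌋ − ⌊(66·495+171)/731⌋ = ⌊33336/731⌋ − ⌊32841/731⌋ = 45 − 44 = 1
n=67: ⌊(68·495+171)/731⌋ − ⌊(67·495+171)/731⌋ = ⌊33831/731⌋ − ⌊33336/731⌋ = 46 − 45 = 1
n=68: ⌊(69·495+171)/731⌋ − ⌊(68·495+171)/731⌋ = ⌊34326/731⌋ − ⌊33831/731⌋ = 46 − 46 = 0
n=69: ⌊(70·495+171)/731⌋ − ⌊(69·495+171)/731⌋ = ⌊34821/731⌋ − ⌊34326/731⌋ = 47 − 46 = 1
n=70: ⌊(71·495+171)/731⌋ − ⌊(70·495+171)/731⌋ = ⌊35316/731⌋ − ⌊34821/731⌋ = 48 − 47 = 1
n=71: ⌊(72·495+171)/731⌋ − ⌊(71·495+171)/731⌋ = ⌊35811/731⌋ − ⌊35316/731⌋ = 48 − 48 = 0
n=72: ⌊(73·495+171)/731⌋ − ⌊(72·495+171)/731⌋ = ⌊36306/731⌋ − ⌊35811/731⌋ = 49 − 48 = 1
n=73: ⌊(74·495+171)/731⌋ − ⌊(73·495+171)/731⌋ = ⌊36801/731⌋ − ⌊36306/731⌋ = 50 − 49 = 1
n=74: ⌊(75·495+171)/731⌋ − ⌊(74·495+171)/731⌋ = ⌊37296/731⌋ − ⌊36801/731⌋ = 51 − 50 = 1
n=75: ⌊(76·495+171)/731⌋ − ⌊(75·495+171)/731⌋ = ⌊37791/731⌋ − ⌊37296/731⌋ = 51 − 51 = 0
n=76: ⌊(77·495+171)/731⌋ − ⌊(76·495+171)/731⌋ = ⌊38286/731⌋ − ⌊37791/731⌋ = 52 − 51 = 1
n=77: ⌊(78·495+171)/731⌋ − ⌊(77·495+171)/731⌋ = ⌊38781/731⌋ − ⌊38286/731⌋ = 53 − 52 = 1
n=78: ⌊(79·495+171)/731⌋ − ⌊(78·495+171)/731⌋ = ⌊39276/731⌋ − ⌊38781/731⌋ = 53 − 53 = 0
n=79: ⌊(80·495+171)/731⌋ − ⌊(79·495+171)/731⌋ = ⌊39771/731⌋ − ⌊39276/731⌋ = 54 − 53 = 1
n=80: ⌊(81·495+171)/731⌋ − ⌊(80·495+171)/731⌋ = ⌊40266/731⌋ − ⌊39771/731⌋ = 55 − 54 = 1
n=81: ⌊(82·495+171)/731⌋ − ⌊(81·495+171)/731⌋ = ⌊40761/731⌋ − ⌊40266/731⌋ = 55 − 55 = 0
n=82: ⌊(83·495+171)/731⌋ − ⌊(82·495+171)/731⌋ = ⌊41256/731⌋ − ⌊40761/731⌋ = 56 − 55 = 1
n=83: ⌊(84·495+171)/731⌋ − ⌊(83·495+171)/731⌋ = ⌊41751/731⌋ − ⌊41256/731⌋ = 57 − 56 = 1
n=84: ⌊(85·495+171)/731⌋ − ⌊(84·495+171)/731⌋ = ⌊42246/731⌋ − ⌊41751/731⌋ = 57 − 57 = 0
n=85: ⌊(86·495+171)/731⌋ − ⌊(85·495+171)/731⌋ = ⌊42741/731⌋ − ⌊42246/731⌋ = 58 − 57 = 1
n=86: ⌊(87·495+171)/731⌋ − ⌊(86·495+171)/731⌋ = ⌊43236/731⌋ − ⌊42741/731⌋ = 59 − 58 = 1
n=87: ⌊(88·495+171)/731⌋ − ⌊(87·495+171)/731⌋ = ⌊43731/731⌋ − ⌊43236/731⌋ = 59 − 59 = 0
n=88: ⌊(89·495+171)/731⌋ − ⌊(88·495+171)/731⌋ = ⌊44226/731⌋ − ⌊43731/731⌋ = 60 − 59 = 1
n=89: ⌊(90·495+171)/731⌋ − ⌊(89·495+171)/731⌋ = ⌊44721/731⌋ − ⌊44226/731⌋ = 61 − 60 = 1
n=90: ⌊(91·495+171)/731⌋ − ⌊(90·495+171)/731⌋ = ⌊45216/731⌋ − ⌊44721/731⌋ = 61 − 61 = 0
n=91: ⌊(92·495+171)/731⌋ − ⌊(91·495+171)/731⌋ = ⌊45711/731⌋ − ⌊45216/731⌋ = 62 − 61 = 1

01101101110110110110110110110110110110110111011011011011011011011011011011101101101101101101
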